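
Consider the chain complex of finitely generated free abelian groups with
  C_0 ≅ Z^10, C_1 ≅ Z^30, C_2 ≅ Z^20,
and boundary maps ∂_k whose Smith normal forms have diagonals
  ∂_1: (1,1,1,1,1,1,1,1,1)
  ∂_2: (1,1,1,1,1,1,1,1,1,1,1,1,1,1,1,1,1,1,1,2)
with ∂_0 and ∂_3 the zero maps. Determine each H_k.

H_0 ≅ Z,  H_1 ≅ Z × Z/2,  H_2 = 0.

H_0: b_0 = 10 − 0 − 9 = 1; torsion from ∂_1 factors > 1: none. So H_0 ≅ Z.
H_1: b_1 = 30 − 9 − 20 = 1; torsion from ∂_2 factors > 1: [2]. So H_1 ≅ Z × Z/2.
H_2: b_2 = 20 − 20 − 0 = 0; torsion from ∂_3 factors > 1: none. So H_2 ≅ 0.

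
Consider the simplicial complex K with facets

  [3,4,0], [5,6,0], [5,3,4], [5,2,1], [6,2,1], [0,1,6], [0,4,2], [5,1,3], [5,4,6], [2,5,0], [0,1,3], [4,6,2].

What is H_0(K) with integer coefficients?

H_0 = Z.

Order the vertices as 0 < 1 < 2 < 3 < 4 < 5 < 6. Listing each simplex with vertices in this order, K has dimension 2 with simplices:

  0-simplices (7): [0], [1], [2], [3], [4], [5], [6]
  1-simplices (18): [0,1], [0,2], [0,3], [0,4], [0,5], [0,6], [1,2], [1,3], [1,5], [1,6], [2,4], [2,5], [2,6], [3,4], [3,5], [4,5], [4,6], [5,6]
  2-simplices (12): [0,1,3], [0,1,6], [0,2,4], [0,2,5], [0,3,4], [0,5,6], [1,2,5], [1,2,6], [1,3,5], [2,4,6], [3,4,5], [4,5,6]

so the chain groups are C_0 ≅ Z^7, C_1 ≅ Z^18, C_2 ≅ Z^12.

The boundary map ∂_1: C_1 → C_0 maps an edge to its endpoints' difference, ∂[p,q] = q − p. For instance
  ∂[3,4] = [4] − [3].
This gives a 7×18 integer matrix of rank 6; reducing to Smith normal form yields diagonal entries (1,1,1,1,1,1).

∂_2: C_2 → C_1 acts by ∂[p,q,r] = [q,r] − [p,r] + [p,q]. For instance
  ∂[1,2,5] = [2,5] − [1,5] + [1,2],
  ∂[0,1,3] = [1,3] − [0,3] + [0,1].
This gives a 18×12 integer matrix of rank 12; reducing to Smith normal form yields diagonal entries (1,1,1,1,1,1,1,1,1,1,1,2).

Computing H_k = (kernel of ∂_k) / (image of ∂_{k+1}):

  H_0: rank C_0 − rank ∂_1 = 7 − 6 = 1, and the invariant factors of ∂_1 are all 1, so H_0 ≅ Z.

(K is a triangulation of the real projective plane RP^2.)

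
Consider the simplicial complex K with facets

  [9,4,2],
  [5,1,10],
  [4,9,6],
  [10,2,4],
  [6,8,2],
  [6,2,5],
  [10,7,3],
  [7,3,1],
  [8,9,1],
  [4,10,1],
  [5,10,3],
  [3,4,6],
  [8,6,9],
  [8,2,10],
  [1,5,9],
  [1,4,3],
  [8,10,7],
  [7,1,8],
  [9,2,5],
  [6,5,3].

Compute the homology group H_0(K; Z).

Take the total order 1 < 2 < 3 < 4 < 5 < 6 < 7 < 8 < 9 < 10 on the vertex set. Then K (dimension 2) consists of the simplices:

  0-simplices (10): [1], [2], [3], [4], [5], [6], [7], [8], [9], [10]
  1-simplices (30): (30 of them)
  2-simplices (20): (20 of them)

so the chain groups are C_0 ≅ Z^10, C_1 ≅ Z^30, C_2 ≅ Z^20.

The boundary map ∂_1: C_1 → C_0 sends each edge [p,q] (with p < q) to q − p.
As a 10×30 matrix over Z this has rank 9, with invariant factors (1,1,1,1,1,1,1,1,1).

The boundary map ∂_2: C_2 → C_1 maps a triangle to the signed sum of its edges. For instance
  ∂[1,5,10] = [5,10] − [1,10] + [1,5],
  ∂[2,5,9] = [5,9] − [2,9] + [2,5].
The 30×20 boundary matrix has rank 20 and Smith normal form diag(1,1,1,1,1,1,1,1,1,1,1,1,1,1,1,1,1,1,1,2).

Now H_k = ker ∂_k / im ∂_{k+1}, so:

  H_0: rank C_0 − rank ∂_1 = 10 − 9 = 1, and the invariant factors of ∂_1 are all 1, so H_0 ≅ Z.

H_0 ≅ Z.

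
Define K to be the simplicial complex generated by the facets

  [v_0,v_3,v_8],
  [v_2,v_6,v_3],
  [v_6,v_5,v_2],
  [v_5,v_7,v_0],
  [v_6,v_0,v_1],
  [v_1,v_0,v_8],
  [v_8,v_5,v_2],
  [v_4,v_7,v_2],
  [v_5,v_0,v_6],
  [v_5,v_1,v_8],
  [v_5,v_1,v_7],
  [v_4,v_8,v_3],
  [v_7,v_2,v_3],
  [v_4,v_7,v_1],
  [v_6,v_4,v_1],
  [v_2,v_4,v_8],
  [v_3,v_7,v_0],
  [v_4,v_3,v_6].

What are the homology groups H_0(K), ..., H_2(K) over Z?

We work with the vertex ordering v_0 < v_1 < v_2 < v_3 < v_4 < v_5 < v_6 < v_7 < v_8. The simplices of K, each written with vertices in increasing order, are:

  0-simplices (9): [v_0], [v_1], [v_2], [v_3], [v_4], [v_5], [v_6], [v_7], [v_8]
  1-simplices (27): (27 of them)
  2-simplices (18): (18 of them)

so the chain groups are C_0 ≅ Z^9, C_1 ≅ Z^27, C_2 ≅ Z^18.

Boundary ∂_1: C_1 → C_0 maps an edge to its endpoints' difference, ∂[p,q] = q − p.
This gives a 9×27 integer matrix of rank 8; reducing to Smith normal form yields diagonal entries (1,1,1,1,1,1,1,1).

∂_2: C_2 → C_1 sends each 2-simplex [p,q,r] to [q,r] − [p,r] + [p,q]. For instance
  ∂[v_1,v_5,v_7] = [v_5,v_7] − [v_1,v_7] + [v_1,v_5],
  ∂[v_2,v_4,v_7] = [v_4,v_7] − [v_2,v_7] + [v_2,v_4].
As a 27×18 matrix over Z this has rank 18, with invariant factors (1,1,1,1,1,1,1,1,1,1,1,1,1,1,1,1,1,2).

Now H_k = ker ∂_k / im ∂_{k+1}, so:

  H_0: rank C_0 − rank ∂_1 = 9 − 8 = 1, and the invariant factors of ∂_1 are all 1, so H_0 ≅ Z.
  H_1: rank ker ∂_1 − rank ∂_2 = (27 − 8) − 18 = 1, and ∂_2 has invariant factor 2 > 1, so H_1 ≅ Z ⊕ Z/2Z.
  H_2: rank ker ∂_2 − rank ∂_3 = (18 − 18) − 0 = 0, and there is no ∂_3, so H_2 ≅ 0.

(K is a triangulation of the Klein bottle.)

H_0 ≅ Z,  H_1 ≅ Z ⊕ Z/2Z,  H_2 = 0.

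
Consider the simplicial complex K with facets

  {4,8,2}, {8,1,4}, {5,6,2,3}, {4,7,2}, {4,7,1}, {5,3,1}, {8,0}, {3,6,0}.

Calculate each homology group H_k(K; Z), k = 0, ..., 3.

H_0 = Z,  H_1 = Z^2,  H_2 = 0,  H_3 = 0.

K has 9 vertices, 19 edges, 10 triangles, 1 3-simplex.
rank ∂_0 = 0, rank ∂_1 = 8 ⇒ b_0 = 9 − 0 − 8 = 1; all invariant factors of ∂_1 are 1 so no torsion. So H_0 = Z.
rank ∂_1 = 8, rank ∂_2 = 9 ⇒ b_1 = 19 − 8 − 9 = 2; all invariant factors of ∂_2 are 1 so no torsion. So H_1 = Z^2.
rank ∂_2 = 9, rank ∂_3 = 1 ⇒ b_2 = 10 − 9 − 1 = 0; all invariant factors of ∂_3 are 1 so no torsion. So H_2 = 0.
rank ∂_3 = 1, rank ∂_4 = 0 ⇒ b_3 = 1 − 1 − 0 = 0. So H_3 = 0.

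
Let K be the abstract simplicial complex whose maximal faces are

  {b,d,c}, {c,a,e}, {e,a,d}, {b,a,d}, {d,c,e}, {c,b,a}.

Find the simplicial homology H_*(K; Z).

H_0 = Z,  H_1 = 0,  H_2 = Z.

Order the vertices as a < b < c < d < e. Listing each simplex with vertices in this order, K has dimension 2 with simplices:

  0-simplices (5): a, b, c, d, e
  1-simplices (9): ab, ac, ad, ae, bc, bd, cd, ce, de
  2-simplices (6): abc, abd, ace, ade, bcd, cde

giving chain groups C_0 ≅ Z^5, C_1 ≅ Z^9, C_2 ≅ Z^6.

∂_1: C_1 → C_0 is given by ∂[p,q] = [q] − [p].
This gives a 5×9 integer matrix of rank 4; reducing to Smith normal form yields diagonal entries (1,1,1,1).

∂_2: C_2 → C_1 maps a triangle to the signed sum of its edges. For instance
  ∂ace = ce − ae + ac,
  ∂cde = de − ce + cd.
This gives a 9×6 integer matrix of rank 5; reducing to Smith normal form yields diagonal entries (1,1,1,1,1).

Reading off H_k = ker ∂_k / im ∂_{k+1}:

  H_0: rank C_0 − rank ∂_1 = 5 − 4 = 1, and the invariant factors of ∂_1 are all 1, so H_0 ≅ Z.
  H_1: rank ker ∂_1 − rank ∂_2 = (9 − 4) − 5 = 0, and the invariant factors of ∂_2 are all 1, so H_1 ≅ 0.
  H_2: rank ker ∂_2 − rank ∂_3 = (6 − 5) − 0 = 1, and there is no ∂_3, so H_2 ≅ Z.

(K is a triangulation of the 2-sphere S^2.)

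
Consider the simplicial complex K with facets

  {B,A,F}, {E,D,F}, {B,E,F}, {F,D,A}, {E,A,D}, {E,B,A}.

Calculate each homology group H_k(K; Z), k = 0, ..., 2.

H_0 = Z,  H_1 = 0,  H_2 = Z.

Order the vertices as A < B < D < E < F. Listing each simplex with vertices in this order, K has dimension 2 with simplices:

  0-simplices (5): A, B, D, E, F
  1-simplices (9): AB, AD, AE, AF, BE, BF, DE, DF, EF
  2-simplices (6): ABE, ABF, ADE, ADF, BEF, DEF

Hence C_0 ≅ Z^5, C_1 ≅ Z^9, C_2 ≅ Z^6.

The boundary map ∂_1: C_1 → C_0 is given by ∂[p,q] = [q] − [p].
As a 5×9 matrix over Z this has rank 4, with invariant factors (1,1,1,1).

∂_2: C_2 → C_1 acts by ∂[p,q,r] = [q,r] − [p,r] + [p,q]. For instance
  ∂ADE = DE − AE + AD,
  ∂BEF = EF − BF + BE.
The resulting 9×6 matrix has rank 5, and its Smith normal form has invariant factors (1,1,1,1,1).

From H_k ≅ ker(∂_k) / im(∂_{k+1}) we obtain:

  H_0: rank C_0 − rank ∂_1 = 5 − 4 = 1, and the invariant factors of ∂_1 are all 1, so H_0 = Z.
  H_1: rank ker ∂_1 − rank ∂_2 = (9 − 4) − 5 = 0, and the invariant factors of ∂_2 are all 1, so H_1 = 0.
  H_2: rank ker ∂_2 − rank ∂_3 = (6 − 5) − 0 = 1, and there is no ∂_3, so H_2 = Z.

As a check, the Euler characteristic is 5 − 9 + 6 = 2, which agrees with 1 − 0 + 1 = 2.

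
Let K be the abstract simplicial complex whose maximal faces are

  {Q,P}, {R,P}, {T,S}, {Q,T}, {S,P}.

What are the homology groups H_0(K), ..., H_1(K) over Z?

H_0 ≅ Z,  H_1 ≅ Z.

Order the vertices as P < Q < R < S < T. Listing each simplex with vertices in this order, K has dimension 1 with simplices:

  0-simplices (5): P, Q, R, S, T
  1-simplices (5): PQ, PR, PS, QT, ST

so the chain groups are C_0 ≅ Z^5, C_1 ≅ Z^5.

Boundary ∂_1: C_1 → C_0 maps an edge to its endpoints' difference, ∂[p,q] = q − p.
This gives a 5×5 integer matrix of rank 4; reducing to Smith normal form yields diagonal entries (1,1,1,1).

Now H_k = ker ∂_k / im ∂_{k+1}, so:

  H_0: rank C_0 − rank ∂_1 = 5 − 4 = 1, and the invariant factors of ∂_1 are all 1, so H_0 ≅ Z.
  H_1: rank ker ∂_1 − rank ∂_2 = (5 − 4) − 0 = 1, and there is no ∂_2, so H_1 ≅ Z.

As a check, the Euler characteristic is 5 − 5 = 0, which agrees with 1 − 1 = 0.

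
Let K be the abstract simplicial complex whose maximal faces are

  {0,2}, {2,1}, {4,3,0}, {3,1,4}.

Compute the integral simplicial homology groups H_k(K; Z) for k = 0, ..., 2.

Take the total order 0 < 1 < 2 < 3 < 4 on the vertex set. Then K (dimension 2) consists of the simplices:

  0-simplices (5): [0], [1], [2], [3], [4]
  1-simplices (7): [0,2], [0,3], [0,4], [1,2], [1,3], [1,4], [3,4]
  2-simplices (2): [0,3,4], [1,3,4]

so the chain groups are C_0 ≅ Z^5, C_1 ≅ Z^7, C_2 ≅ Z^2.

∂_1: C_1 → C_0 maps an edge to its endpoints' difference, ∂[p,q] = q − p. For instance
  ∂[3,4] = [4] − [3].
The 5×7 boundary matrix has rank 4 and Smith normal form diag(1,1,1,1).

The boundary map ∂_2: C_2 → C_1 acts by ∂[p,q,r] = [q,r] − [p,r] + [p,q]. For instance
  ∂[1,3,4] = [3,4] − [1,4] + [1,3],
  ∂[0,3,4] = [3,4] − [0,4] + [0,3].
This gives a 7×2 integer matrix of rank 2; reducing to Smith normal form yields diagonal entries (1,1).

Computing H_k = (kernel of ∂_k) / (image of ∂_{k+1}):

  H_0: rank C_0 − rank ∂_1 = 5 − 4 = 1, and the invariant factors of ∂_1 are all 1, so H_0 ≅ Z.
  H_1: rank ker ∂_1 − rank ∂_2 = (7 − 4) − 2 = 1, and the invariant factors of ∂_2 are all 1, so H_1 ≅ Z.
  H_2: rank ker ∂_2 − rank ∂_3 = (2 − 2) − 0 = 0, and there is no ∂_3, so H_2 ≅ 0.

H_0 = Z,  H_1 = Z,  H_2 = 0.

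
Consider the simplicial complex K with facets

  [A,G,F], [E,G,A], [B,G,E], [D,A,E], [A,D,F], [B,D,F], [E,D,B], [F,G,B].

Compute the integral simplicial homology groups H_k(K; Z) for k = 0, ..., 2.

Fix the vertex order A < B < D < E < F < G and write every simplex with vertices in increasing order. Then dim K = 2 and the simplices of K are:

  0-simplices (6): A, B, D, E, F, G
  1-simplices (12): AD, AE, AF, AG, BD, BE, BF, BG, DE, DF, EG, FG
  2-simplices (8): ADE, ADF, AEG, AFG, BDE, BDF, BEG, BFG

Hence C_0 ≅ Z^6, C_1 ≅ Z^12, C_2 ≅ Z^8.

∂_1: C_1 → C_0 is given by ∂[p,q] = [q] − [p]. For instance
  ∂BF = F − B.
As a 6×12 matrix over Z this has rank 5, with invariant factors (1,1,1,1,1).

Boundary ∂_2: C_2 → C_1 acts by ∂[p,q,r] = [q,r] − [p,r] + [p,q]. For instance
  ∂AEG = EG − AG + AE,
  ∂ADE = DE − AE + AD.
The 12×8 boundary matrix has rank 7 and Smith normal form diag(1,1,1,1,1,1,1).

From H_k ≅ ker(∂_k) / im(∂_{k+1}) we obtain:

  H_0: rank C_0 − rank ∂_1 = 6 − 5 = 1, and the invariant factors of ∂_1 are all 1, so H_0 ≅ Z.
  H_1: rank ker ∂_1 − rank ∂_2 = (12 − 5) − 7 = 0, and the invariant factors of ∂_2 are all 1, so H_1 ≅ 0.
  H_2: rank ker ∂_2 − rank ∂_3 = (8 − 7) − 0 = 1, and there is no ∂_3, so H_2 ≅ Z.

As a check, the Euler characteristic is 6 − 12 + 8 = 2, which agrees with 1 − 0 + 1 = 2.
(K is a triangulation of the 2-sphere S^2.)

H_0 ≅ Z,  H_1 = 0,  H_2 ≅ Z.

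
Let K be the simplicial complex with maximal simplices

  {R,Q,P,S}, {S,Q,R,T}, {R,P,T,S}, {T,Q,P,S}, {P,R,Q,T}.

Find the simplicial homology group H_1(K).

We work with the vertex ordering P < Q < R < S < T. The simplices of K, each written with vertices in increasing order, are:

  0-simplices (5): P, Q, R, S, T
  1-simplices (10): PQ, PR, PS, PT, QR, QS, QT, RS, RT, ST
  2-simplices (10): PQR, PQS, PQT, PRS, PRT, PST, QRS, QRT, QST, RST
  3-simplices (5): PQRS, PQRT, PQST, PRST, QRST

Hence C_0 ≅ Z^5, C_1 ≅ Z^10, C_2 ≅ Z^10, C_3 ≅ Z^5.

The boundary map ∂_1: C_1 → C_0 maps an edge to its endpoints' difference, ∂[p,q] = q − p. For instance
  ∂PQ = Q − P.
As a 5×10 matrix over Z this has rank 4, with invariant factors (1,1,1,1).

Boundary ∂_2: C_2 → C_1 acts by ∂[p,q,r] = [q,r] − [p,r] + [p,q]. For instance
  ∂RST = ST − RT + RS,
  ∂PRS = RS − PS + PR.
As a 10×10 matrix over Z this has rank 6, with invariant factors (1,1,1,1,1,1).

Boundary ∂_3: C_3 → C_2 sends each 3-simplex σ to the alternating sum Σ_i (−1)^i (σ with its i-th vertex removed). For instance
  ∂PRST = RST − PST + PRT − PRS,
  ∂QRST = RST − QST + QRT − QRS.
As a 10×5 matrix over Z this has rank 4, with invariant factors (1,1,1,1).

From H_k ≅ ker(∂_k) / im(∂_{k+1}) we obtain:

  H_1: rank ker ∂_1 − rank ∂_2 = (10 − 4) − 6 = 0, and the invariant factors of ∂_2 are all 1, so H_1 ≅ 0.

(K is a triangulation of the 3-sphere S^3.)

H_1 = 0.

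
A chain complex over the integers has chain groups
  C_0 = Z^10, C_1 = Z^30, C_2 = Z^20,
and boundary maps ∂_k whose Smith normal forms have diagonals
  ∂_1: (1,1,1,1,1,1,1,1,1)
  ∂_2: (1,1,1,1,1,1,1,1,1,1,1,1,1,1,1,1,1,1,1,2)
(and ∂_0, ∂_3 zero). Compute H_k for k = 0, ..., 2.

H_0 ≅ Z,  H_1 ≅ Z ⊕ Z_2,  H_2 = 0.

H_0: b_0 = 10 − 0 − 9 = 1; torsion from ∂_1 factors > 1: none. So H_0 ≅ Z.
H_1: b_1 = 30 − 9 − 20 = 1; torsion from ∂_2 factors > 1: [2]. So H_1 ≅ Z ⊕ Z_2.
H_2: b_2 = 20 − 20 − 0 = 0; torsion from ∂_3 factors > 1: none. So H_2 ≅ 0.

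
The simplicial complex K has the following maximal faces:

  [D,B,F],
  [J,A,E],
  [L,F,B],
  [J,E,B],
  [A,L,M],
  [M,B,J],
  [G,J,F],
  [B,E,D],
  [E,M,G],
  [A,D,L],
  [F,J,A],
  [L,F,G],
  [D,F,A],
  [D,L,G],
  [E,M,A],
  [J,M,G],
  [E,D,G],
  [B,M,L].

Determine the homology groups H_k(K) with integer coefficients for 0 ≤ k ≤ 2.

Order the vertices as A < B < D < E < F < G < J < L < M. Listing each simplex with vertices in this order, K has dimension 2 with simplices:

  0-simplices (9): A, B, D, E, F, G, J, L, M
  1-simplices (27): AD, AE, AF, AJ, AL, AM, BD, BE, BF, BJ, BL, BM, DE, DF, DG, DL, EG, EJ, EM, FG, FJ, FL, GJ, GL, GM, JM, LM
  2-simplices (18): ADF, ADL, AEJ, AEM, AFJ, ALM, BDE, BDF, BEJ, BFL, BJM, BLM, DEG, DGL, EGM, FGJ, FGL, GJM

so the chain groups are C_0 ≅ Z^9, C_1 ≅ Z^27, C_2 ≅ Z^18.

Boundary ∂_1: C_1 → C_0 maps an edge to its endpoints' difference, ∂[p,q] = q − p.
The 9×27 boundary matrix has rank 8 and Smith normal form diag(1,1,1,1,1,1,1,1).

∂_2: C_2 → C_1 maps a triangle to the signed sum of its edges. For instance
  ∂AEJ = EJ − AJ + AE,
  ∂ADL = DL − AL + AD.
The 27×18 boundary matrix has rank 18 and Smith normal form diag(1,1,1,1,1,1,1,1,1,1,1,1,1,1,1,1,1,2).

From H_k ≅ ker(∂_k) / im(∂_{k+1}) we obtain:

  H_0: rank C_0 − rank ∂_1 = 9 − 8 = 1, and the invariant factors of ∂_1 are all 1, so H_0 = Z.
  H_1: rank ker ∂_1 − rank ∂_2 = (27 − 8) − 18 = 1, and ∂_2 has invariant factor 2 > 1, so H_1 = Z ⊕ Z/2.
  H_2: rank ker ∂_2 − rank ∂_3 = (18 − 18) − 0 = 0, and there is no ∂_3, so H_2 = 0.

As a check, the Euler characteristic is 9 − 27 + 18 = 0, which agrees with 1 − 1 + 0 = 0.

H_0 ≅ Z,  H_1 ≅ Z ⊕ Z/2,  H_2 = 0.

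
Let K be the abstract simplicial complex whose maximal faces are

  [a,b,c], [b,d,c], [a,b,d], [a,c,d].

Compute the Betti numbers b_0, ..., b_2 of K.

b_0 = 1, b_1 = 0, b_2 = 1.

Take the total order a < b < c < d on the vertex set. Then K (dimension 2) consists of the simplices:

  0-simplices (4): a, b, c, d
  1-simplices (6): ab, ac, ad, bc, bd, cd
  2-simplices (4): abc, abd, acd, bcd

so the chain groups are C_0 ≅ Z^4, C_1 ≅ Z^6, C_2 ≅ Z^4.

Boundary ∂_1: C_1 → C_0 sends each edge [p,q] (with p < q) to q − p. For instance
  ∂bc = c − b.
The resulting 4×6 matrix has rank 3, and its Smith normal form has invariant factors (1,1,1).

The boundary map ∂_2: C_2 → C_1 sends each 2-simplex [p,q,r] to [q,r] − [p,r] + [p,q]. For instance
  ∂abc = bc − ac + ab,
  ∂bcd = cd − bd + bc.
The resulting 6×4 matrix has rank 3, and its Smith normal form has invariant factors (1,1,1).

Computing H_k = (kernel of ∂_k) / (image of ∂_{k+1}):

  H_0: rank C_0 − rank ∂_1 = 4 − 3 = 1, and the invariant factors of ∂_1 are all 1, so H_0 = Z.
  H_1: rank ker ∂_1 − rank ∂_2 = (6 − 3) − 3 = 0, and the invariant factors of ∂_2 are all 1, so H_1 = 0.
  H_2: rank ker ∂_2 − rank ∂_3 = (4 − 3) − 0 = 1, and there is no ∂_3, so H_2 = Z.

(K is a triangulation of the 2-sphere S^2.)

Hence the Betti numbers are b_0 = 1, b_1 = 0, b_2 = 1.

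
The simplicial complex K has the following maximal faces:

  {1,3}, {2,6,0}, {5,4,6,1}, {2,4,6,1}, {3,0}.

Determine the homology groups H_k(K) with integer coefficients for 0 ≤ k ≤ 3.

H_0 ≅ Z,  H_1 ≅ Z,  H_2 = 0,  H_3 = 0.

We work with the vertex ordering 0 < 1 < 2 < 3 < 4 < 5 < 6. The simplices of K, each written with vertices in increasing order, are:

  0-simplices (7): [0], [1], [2], [3], [4], [5], [6]
  1-simplices (13): [0,2], [0,3], [0,6], [1,2], [1,3], [1,4], [1,5], [1,6], [2,4], [2,6], [4,5], [4,6], [5,6]
  2-simplices (8): [0,2,6], [1,2,4], [1,2,6], [1,4,5], [1,4,6], [1,5,6], [2,4,6], [4,5,6]
  3-simplices (2): [1,2,4,6], [1,4,5,6]

Hence C_0 ≅ Z^7, C_1 ≅ Z^13, C_2 ≅ Z^8, C_3 ≅ Z^2.

The boundary map ∂_1: C_1 → C_0 sends each edge [p,q] (with p < q) to q − p.
As a 7×13 matrix over Z this has rank 6, with invariant factors (1,1,1,1,1,1).

∂_2: C_2 → C_1 maps a triangle to the signed sum of its edges. For instance
  ∂[1,2,6] = [2,6] − [1,6] + [1,2],
  ∂[2,4,6] = [4,6] − [2,6] + [2,4].
As a 13×8 matrix over Z this has rank 6, with invariant factors (1,1,1,1,1,1).

The boundary map ∂_3: C_3 → C_2 sends each 3-simplex σ to the alternating sum Σ_i (−1)^i (σ with its i-th vertex removed). For instance
  ∂[1,4,5,6] = [4,5,6] − [1,5,6] + [1,4,6] − [1,4,5],
  ∂[1,2,4,6] = [2,4,6] − [1,4,6] + [1,2,6] − [1,2,4].
As a 8×2 matrix over Z this has rank 2, with invariant factors (1,1).

Computing H_k = (kernel of ∂_k) / (image of ∂_{k+1}):

  H_0: rank C_0 − rank ∂_1 = 7 − 6 = 1, and the invariant factors of ∂_1 are all 1, so H_0 ≅ Z.
  H_1: rank ker ∂_1 − rank ∂_2 = (13 − 6) − 6 = 1, and the invariant factors of ∂_2 are all 1, so H_1 ≅ Z.
  H_2: rank ker ∂_2 − rank ∂_3 = (8 − 6) − 2 = 0, and the invariant factors of ∂_3 are all 1, so H_2 ≅ 0.
  H_3: rank ker ∂_3 − rank ∂_4 = (2 − 2) − 0 = 0, and there is no ∂_4, so H_3 ≅ 0.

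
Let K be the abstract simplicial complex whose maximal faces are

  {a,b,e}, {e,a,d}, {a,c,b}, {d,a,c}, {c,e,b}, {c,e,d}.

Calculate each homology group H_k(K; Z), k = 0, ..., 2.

Take the total order a < b < c < d < e on the vertex set. Then K (dimension 2) consists of the simplices:

  0-simplices (5): a, b, c, d, e
  1-simplices (9): ab, ac, ad, ae, bc, be, cd, ce, de
  2-simplices (6): abc, abe, acd, ade, bce, cde

giving chain groups C_0 ≅ Z^5, C_1 ≅ Z^9, C_2 ≅ Z^6.

∂_1: C_1 → C_0 sends each edge [p,q] (with p < q) to q − p. For instance
  ∂be = e − b.
The 5×9 boundary matrix has rank 4 and Smith normal form diag(1,1,1,1).

The boundary map ∂_2: C_2 → C_1 maps a triangle to the signed sum of its edges. For instance
  ∂abe = be − ae + ab,
  ∂ade = de − ae + ad.
The 9×6 boundary matrix has rank 5 and Smith normal form diag(1,1,1,1,1).

Reading off H_k = ker ∂_k / im ∂_{k+1}:

  H_0: rank C_0 − rank ∂_1 = 5 − 4 = 1, and the invariant factors of ∂_1 are all 1, so H_0 = Z.
  H_1: rank ker ∂_1 − rank ∂_2 = (9 − 4) − 5 = 0, and the invariant factors of ∂_2 are all 1, so H_1 = 0.
  H_2: rank ker ∂_2 − rank ∂_3 = (6 − 5) − 0 = 1, and there is no ∂_3, so H_2 = Z.

H_0 ≅ Z,  H_1 = 0,  H_2 ≅ Z.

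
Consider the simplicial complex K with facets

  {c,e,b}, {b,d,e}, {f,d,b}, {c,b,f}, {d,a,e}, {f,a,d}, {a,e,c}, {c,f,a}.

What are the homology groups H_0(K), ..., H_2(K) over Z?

We work with the vertex ordering a < b < c < d < e < f. The simplices of K, each written with vertices in increasing order, are:

  0-simplices (6): a, b, c, d, e, f
  1-simplices (12): ac, ad, ae, af, bc, bd, be, bf, ce, cf, de, df
  2-simplices (8): ace, acf, ade, adf, bce, bcf, bde, bdf

giving chain groups C_0 ≅ Z^6, C_1 ≅ Z^12, C_2 ≅ Z^8.

∂_1: C_1 → C_0 is given by ∂[p,q] = [q] − [p]. For instance
  ∂bf = f − b.
This gives a 6×12 integer matrix of rank 5; reducing to Smith normal form yields diagonal entries (1,1,1,1,1).

Boundary ∂_2: C_2 → C_1 sends each 2-simplex [p,q,r] to [q,r] − [p,r] + [p,q]. For instance
  ∂acf = cf − af + ac,
  ∂bdf = df − bf + bd.
The 12×8 boundary matrix has rank 7 and Smith normal form diag(1,1,1,1,1,1,1).

Now H_k = ker ∂_k / im ∂_{k+1}, so:

  H_0: rank C_0 − rank ∂_1 = 6 − 5 = 1, and the invariant factors of ∂_1 are all 1, so H_0 = Z.
  H_1: rank ker ∂_1 − rank ∂_2 = (12 − 5) − 7 = 0, and the invariant factors of ∂_2 are all 1, so H_1 = 0.
  H_2: rank ker ∂_2 − rank ∂_3 = (8 − 7) − 0 = 1, and there is no ∂_3, so H_2 = Z.

As a check, the Euler characteristic is 6 − 12 + 8 = 2, which agrees with 1 − 0 + 1 = 2.

H_0 = Z,  H_1 = 0,  H_2 = Z.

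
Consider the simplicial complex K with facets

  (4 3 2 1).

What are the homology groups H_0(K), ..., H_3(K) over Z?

Fix the vertex order 1 < 2 < 3 < 4 and write every simplex with vertices in increasing order. Then dim K = 3 and the simplices of K are:

  0-simplices (4): [1], [2], [3], [4]
  1-simplices (6): [1,2], [1,3], [1,4], [2,3], [2,4], [3,4]
  2-simplices (4): [1,2,3], [1,2,4], [1,3,4], [2,3,4]
  3-simplices (1): [1,2,3,4]

Hence C_0 ≅ Z^4, C_1 ≅ Z^6, C_2 ≅ Z^4, C_3 ≅ Z^1.

∂_1: C_1 → C_0 sends each edge [p,q] (with p < q) to q − p.
The 4×6 boundary matrix has rank 3 and Smith normal form diag(1,1,1).

∂_2: C_2 → C_1 sends each 2-simplex [p,q,r] to [q,r] − [p,r] + [p,q]. For instance
  ∂[1,2,3] = [2,3] − [1,3] + [1,2],
  ∂[1,3,4] = [3,4] − [1,4] + [1,3].
The resulting 6×4 matrix has rank 3, and its Smith normal form has invariant factors (1,1,1).

Boundary ∂_3: C_3 → C_2 sends each 3-simplex σ to the alternating sum Σ_i (−1)^i (σ with its i-th vertex removed). For instance
  ∂[1,2,3,4] = [2,3,4] − [1,3,4] + [1,2,4] − [1,2,3].
The resulting 4×1 matrix has rank 1, and its Smith normal form has invariant factors (1).

Reading off H_k = ker ∂_k / im ∂_{k+1}:

  H_0: rank C_0 − rank ∂_1 = 4 − 3 = 1, and the invariant factors of ∂_1 are all 1, so H_0 = Z.
  H_1: rank ker ∂_1 − rank ∂_2 = (6 − 3) − 3 = 0, and the invariant factors of ∂_2 are all 1, so H_1 = 0.
  H_2: rank ker ∂_2 − rank ∂_3 = (4 − 3) − 1 = 0, and the invariant factors of ∂_3 are all 1, so H_2 = 0.
  H_3: rank ker ∂_3 − rank ∂_4 = (1 − 1) − 0 = 0, and there is no ∂_4, so H_3 = 0.

H_0 ≅ Z,  H_1 = 0,  H_2 = 0,  H_3 = 0.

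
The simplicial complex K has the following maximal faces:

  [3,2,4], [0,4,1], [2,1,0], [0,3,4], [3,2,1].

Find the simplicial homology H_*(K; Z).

We work with the vertex ordering 0 < 1 < 2 < 3 < 4. The simplices of K, each written with vertices in increasing order, are:

  0-simplices (5): [0], [1], [2], [3], [4]
  1-simplices (10): [0,1], [0,2], [0,3], [0,4], [1,2], [1,3], [1,4], [2,3], [2,4], [3,4]
  2-simplices (5): [0,1,2], [0,1,4], [0,3,4], [1,2,3], [2,3,4]

giving chain groups C_0 ≅ Z^5, C_1 ≅ Z^10, C_2 ≅ Z^5.

The boundary map ∂_1: C_1 → C_0 maps an edge to its endpoints' difference, ∂[p,q] = q − p. For instance
  ∂[1,4] = [4] − [1].
As a 5×10 matrix over Z this has rank 4, with invariant factors (1,1,1,1).

The boundary map ∂_2: C_2 → C_1 sends each 2-simplex [p,q,r] to [q,r] − [p,r] + [p,q]. For instance
  ∂[0,1,2] = [1,2] − [0,2] + [0,1],
  ∂[2,3,4] = [3,4] − [2,4] + [2,3].
The resulting 10×5 matrix has rank 5, and its Smith normal form has invariant factors (1,1,1,1,1).

Reading off H_k = ker ∂_k / im ∂_{k+1}:

  H_0: rank C_0 − rank ∂_1 = 5 − 4 = 1, and the invariant factors of ∂_1 are all 1, so H_0 = Z.
  H_1: rank ker ∂_1 − rank ∂_2 = (10 − 4) − 5 = 1, and the invariant factors of ∂_2 are all 1, so H_1 = Z.
  H_2: rank ker ∂_2 − rank ∂_3 = (5 − 5) − 0 = 0, and there is no ∂_3, so H_2 = 0.

As a check, the Euler characteristic is 5 − 10 + 5 = 0, which agrees with 1 − 1 + 0 = 0.

H_0 ≅ Z,  H_1 ≅ Z,  H_2 = 0.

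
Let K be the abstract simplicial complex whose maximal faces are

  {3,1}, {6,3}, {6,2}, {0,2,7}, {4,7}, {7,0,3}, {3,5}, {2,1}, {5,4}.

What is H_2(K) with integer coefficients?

H_2 ≅ 0.

K has 8 vertices, 12 edges, 2 triangles.
rank ∂_2 = 2, rank ∂_3 = 0 ⇒ b_2 = 2 − 2 − 0 = 0. So H_2 ≅ 0.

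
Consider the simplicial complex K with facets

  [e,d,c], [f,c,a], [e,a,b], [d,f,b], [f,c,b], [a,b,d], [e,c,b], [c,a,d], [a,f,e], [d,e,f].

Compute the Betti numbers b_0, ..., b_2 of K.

b_0 = 1, b_1 = 0, b_2 = 0.

Take the total order a < b < c < d < e < f on the vertex set. Then K (dimension 2) consists of the simplices:

  0-simplices (6): a, b, c, d, e, f
  1-simplices (15): ab, ac, ad, ae, af, bc, bd, be, bf, cd, ce, cf, de, df, ef
  2-simplices (10): abd, abe, acd, acf, aef, bce, bcf, bdf, cde, def

so the chain groups are C_0 ≅ Z^6, C_1 ≅ Z^15, C_2 ≅ Z^10.

Boundary ∂_1: C_1 → C_0 maps an edge to its endpoints' difference, ∂[p,q] = q − p.
The 6×15 boundary matrix has rank 5 and Smith normal form diag(1,1,1,1,1).

Boundary ∂_2: C_2 → C_1 acts by ∂[p,q,r] = [q,r] − [p,r] + [p,q]. For instance
  ∂def = ef − df + de,
  ∂bcf = cf − bf + bc.
The resulting 15×10 matrix has rank 10, and its Smith normal form has invariant factors (1,1,1,1,1,1,1,1,1,2).

Now H_k = ker ∂_k / im ∂_{k+1}, so:

  H_0: rank C_0 − rank ∂_1 = 6 − 5 = 1, and the invariant factors of ∂_1 are all 1, so H_0 = Z.
  H_1: rank ker ∂_1 − rank ∂_2 = (15 − 5) − 10 = 0, and ∂_2 has invariant factor 2 > 1, so H_1 = Z/2Z.
  H_2: rank ker ∂_2 − rank ∂_3 = (10 − 10) − 0 = 0, and there is no ∂_3, so H_2 = 0.

Hence the Betti numbers are b_0 = 1, b_1 = 0, b_2 = 0.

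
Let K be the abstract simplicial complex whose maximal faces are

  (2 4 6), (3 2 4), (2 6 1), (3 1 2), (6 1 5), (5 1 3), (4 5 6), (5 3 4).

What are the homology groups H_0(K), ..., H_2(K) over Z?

K has 6 vertices, 12 edges, 8 triangles.
rank ∂_0 = 0, rank ∂_1 = 5 ⇒ b_0 = 6 − 0 − 5 = 1; all invariant factors of ∂_1 are 1 so no torsion. So H_0 ≅ Z.
rank ∂_1 = 5, rank ∂_2 = 7 ⇒ b_1 = 12 − 5 − 7 = 0; all invariant factors of ∂_2 are 1 so no torsion. So H_1 ≅ 0.
rank ∂_2 = 7, rank ∂_3 = 0 ⇒ b_2 = 8 − 7 − 0 = 1. So H_2 ≅ Z.

H_0 ≅ Z,  H_1 = 0,  H_2 ≅ Z.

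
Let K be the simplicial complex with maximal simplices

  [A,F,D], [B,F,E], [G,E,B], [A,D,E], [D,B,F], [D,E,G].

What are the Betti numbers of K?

Take the total order A < B < D < E < F < G on the vertex set. Then K (dimension 2) consists of the simplices:

  0-simplices (6): A, B, D, E, F, G
  1-simplices (12): AD, AE, AF, BD, BE, BF, BG, DE, DF, DG, EF, EG
  2-simplices (6): ADE, ADF, BDF, BEF, BEG, DEG

Hence C_0 ≅ Z^6, C_1 ≅ Z^12, C_2 ≅ Z^6.

Boundary ∂_1: C_1 → C_0 sends each edge [p,q] (with p < q) to q − p. For instance
  ∂BD = D − B.
The resulting 6×12 matrix has rank 5, and its Smith normal form has invariant factors (1,1,1,1,1).

The boundary map ∂_2: C_2 → C_1 sends each 2-simplex [p,q,r] to [q,r] − [p,r] + [p,q]. For instance
  ∂BEG = EG − BG + BE,
  ∂BEF = EF − BF + BE.
This gives a 12×6 integer matrix of rank 6; reducing to Smith normal form yields diagonal entries (1,1,1,1,1,1).

From H_k ≅ ker(∂_k) / im(∂_{k+1}) we obtain:

  H_0: rank C_0 − rank ∂_1 = 6 − 5 = 1, and the invariant factors of ∂_1 are all 1, so H_0 ≅ Z.
  H_1: rank ker ∂_1 − rank ∂_2 = (12 − 5) − 6 = 1, and the invariant factors of ∂_2 are all 1, so H_1 ≅ Z.
  H_2: rank ker ∂_2 − rank ∂_3 = (6 − 6) − 0 = 0, and there is no ∂_3, so H_2 ≅ 0.

As a check, the Euler characteristic is 6 − 12 + 6 = 0, which agrees with 1 − 1 + 0 = 0.

Hence the Betti numbers are b_0 = 1, b_1 = 1, b_2 = 0.

b_0 = 1, b_1 = 1, b_2 = 0.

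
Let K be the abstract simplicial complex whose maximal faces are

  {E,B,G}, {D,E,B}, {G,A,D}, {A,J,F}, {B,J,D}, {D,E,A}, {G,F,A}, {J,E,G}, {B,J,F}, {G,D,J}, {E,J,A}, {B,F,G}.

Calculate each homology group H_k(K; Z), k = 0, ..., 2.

H_0 ≅ Z,  H_1 ≅ Z/2,  H_2 = 0.

Fix the vertex order A < B < D < E < F < G < J and write every simplex with vertices in increasing order. Then dim K = 2 and the simplices of K are:

  0-simplices (7): A, B, D, E, F, G, J
  1-simplices (18): AD, AE, AF, AG, AJ, BD, BE, BF, BG, BJ, DE, DG, DJ, EG, EJ, FG, FJ, GJ
  2-simplices (12): ADE, ADG, AEJ, AFG, AFJ, BDE, BDJ, BEG, BFG, BFJ, DGJ, EGJ

giving chain groups C_0 ≅ Z^7, C_1 ≅ Z^18, C_2 ≅ Z^12.

Boundary ∂_1: C_1 → C_0 sends each edge [p,q] (with p < q) to q − p. For instance
  ∂AG = G − A.
As a 7×18 matrix over Z this has rank 6, with invariant factors (1,1,1,1,1,1).

Boundary ∂_2: C_2 → C_1 acts by ∂[p,q,r] = [q,r] − [p,r] + [p,q]. For instance
  ∂BDJ = DJ − BJ + BD,
  ∂BDE = DE − BE + BD.
This gives a 18×12 integer matrix of rank 12; reducing to Smith normal form yields diagonal entries (1,1,1,1,1,1,1,1,1,1,1,2).

Reading off H_k = ker ∂_k / im ∂_{k+1}:

  H_0: rank C_0 − rank ∂_1 = 7 − 6 = 1, and the invariant factors of ∂_1 are all 1, so H_0 ≅ Z.
  H_1: rank ker ∂_1 − rank ∂_2 = (18 − 6) − 12 = 0, and ∂_2 has invariant factor 2 > 1, so H_1 ≅ Z/2.
  H_2: rank ker ∂_2 − rank ∂_3 = (12 − 12) − 0 = 0, and there is no ∂_3, so H_2 ≅ 0.

(K is a triangulation of the real projective plane RP^2.)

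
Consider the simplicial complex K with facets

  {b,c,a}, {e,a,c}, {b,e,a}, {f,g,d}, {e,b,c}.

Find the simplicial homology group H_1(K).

Fix the vertex order a < b < c < d < e < f < g and write every simplex with vertices in increasing order. Then dim K = 2 and the simplices of K are:

  0-simplices (7): a, b, c, d, e, f, g
  1-simplices (9): ab, ac, ae, bc, be, ce, df, dg, fg
  2-simplices (5): abc, abe, ace, bce, dfg

so the chain groups are C_0 ≅ Z^7, C_1 ≅ Z^9, C_2 ≅ Z^5.

∂_1: C_1 → C_0 is given by ∂[p,q] = [q] − [p].
The 7×9 boundary matrix has rank 5 and Smith normal form diag(1,1,1,1,1).

∂_2: C_2 → C_1 maps a triangle to the signed sum of its edges. For instance
  ∂bce = ce − be + bc,
  ∂abe = be − ae + ab.
As a 9×5 matrix over Z this has rank 4, with invariant factors (1,1,1,1).

Now H_k = ker ∂_k / im ∂_{k+1}, so:

  H_1: rank ker ∂_1 − rank ∂_2 = (9 − 5) − 4 = 0, and the invariant factors of ∂_2 are all 1, so H_1 = 0.

H_1 = 0.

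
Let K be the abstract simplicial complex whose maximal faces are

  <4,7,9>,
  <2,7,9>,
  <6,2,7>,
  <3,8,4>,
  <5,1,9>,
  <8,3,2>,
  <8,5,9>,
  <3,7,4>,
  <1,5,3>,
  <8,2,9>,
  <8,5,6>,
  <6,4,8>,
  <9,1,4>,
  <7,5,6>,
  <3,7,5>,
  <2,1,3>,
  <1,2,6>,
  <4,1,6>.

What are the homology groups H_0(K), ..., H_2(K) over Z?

H_0 ≅ Z,  H_1 ≅ Z^2,  H_2 ≅ Z.

K has 9 vertices, 27 edges, 18 triangles.
rank ∂_0 = 0, rank ∂_1 = 8 ⇒ b_0 = 9 − 0 − 8 = 1; all invariant factors of ∂_1 are 1 so no torsion. So H_0 = Z.
rank ∂_1 = 8, rank ∂_2 = 17 ⇒ b_1 = 27 − 8 − 17 = 2; all invariant factors of ∂_2 are 1 so no torsion. So H_1 = Z^2.
rank ∂_2 = 17, rank ∂_3 = 0 ⇒ b_2 = 18 − 17 − 0 = 1. So H_2 = Z.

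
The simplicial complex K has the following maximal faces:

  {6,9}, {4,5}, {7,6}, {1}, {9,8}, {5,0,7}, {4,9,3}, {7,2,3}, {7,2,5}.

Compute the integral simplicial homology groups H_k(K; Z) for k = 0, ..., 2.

H_0 ≅ Z^2,  H_1 ≅ Z^2,  H_2 = 0.

We work with the vertex ordering 0 < 1 < 2 < 3 < 4 < 5 < 6 < 7 < 8 < 9. The simplices of K, each written with vertices in increasing order, are:

  0-simplices (10): [0], [1], [2], [3], [4], [5], [6], [7], [8], [9]
  1-simplices (14): [0,5], [0,7], [2,3], [2,5], [2,7], [3,4], [3,7], [3,9], [4,5], [4,9], [5,7], [6,7], [6,9], [8,9]
  2-simplices (4): [0,5,7], [2,3,7], [2,5,7], [3,4,9]

Hence C_0 ≅ Z^10, C_1 ≅ Z^14, C_2 ≅ Z^4.

∂_1: C_1 → C_0 is given by ∂[p,q] = [q] − [p].
This gives a 10×14 integer matrix of rank 8; reducing to Smith normal form yields diagonal entries (1,1,1,1,1,1,1,1).

Boundary ∂_2: C_2 → C_1 sends each 2-simplex [p,q,r] to [q,r] − [p,r] + [p,q]. For instance
  ∂[2,3,7] = [3,7] − [2,7] + [2,3],
  ∂[0,5,7] = [5,7] − [0,7] + [0,5].
The resulting 14×4 matrix has rank 4, and its Smith normal form has invariant factors (1,1,1,1).

Reading off H_k = ker ∂_k / im ∂_{k+1}:

  H_0: rank C_0 − rank ∂_1 = 10 − 8 = 2, and the invariant factors of ∂_1 are all 1, so H_0 ≅ Z^2.
  H_1: rank ker ∂_1 − rank ∂_2 = (14 − 8) − 4 = 2, and the invariant factors of ∂_2 are all 1, so H_1 ≅ Z^2.
  H_2: rank ker ∂_2 − rank ∂_3 = (4 − 4) − 0 = 0, and there is no ∂_3, so H_2 ≅ 0.

As a check, the Euler characteristic is 10 − 14 + 4 = 0, which agrees with 2 − 2 + 0 = 0.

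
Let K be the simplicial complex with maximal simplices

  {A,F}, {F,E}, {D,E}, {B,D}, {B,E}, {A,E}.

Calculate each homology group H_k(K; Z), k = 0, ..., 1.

H_0 = Z,  H_1 = Z^2.

Order the vertices as A < B < D < E < F. Listing each simplex with vertices in this order, K has dimension 1 with simplices:

  0-simplices (5): A, B, D, E, F
  1-simplices (6): AE, AF, BD, BE, DE, EF

so the chain groups are C_0 ≅ Z^5, C_1 ≅ Z^6.

Boundary ∂_1: C_1 → C_0 sends each edge [p,q] (with p < q) to q − p. For instance
  ∂BD = D − B.
As a 5×6 matrix over Z this has rank 4, with invariant factors (1,1,1,1).

Reading off H_k = ker ∂_k / im ∂_{k+1}:

  H_0: rank C_0 − rank ∂_1 = 5 − 4 = 1, and the invariant factors of ∂_1 are all 1, so H_0 ≅ Z.
  H_1: rank ker ∂_1 − rank ∂_2 = (6 − 4) − 0 = 2, and there is no ∂_2, so H_1 ≅ Z^2.

(K is a triangulation of a wedge of 2 circles.)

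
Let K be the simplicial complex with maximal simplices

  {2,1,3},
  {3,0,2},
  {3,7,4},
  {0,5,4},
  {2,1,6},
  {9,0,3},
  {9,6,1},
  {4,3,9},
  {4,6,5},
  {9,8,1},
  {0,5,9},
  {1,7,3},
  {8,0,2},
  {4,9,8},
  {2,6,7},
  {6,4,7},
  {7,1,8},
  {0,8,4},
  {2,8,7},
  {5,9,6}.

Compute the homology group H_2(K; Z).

Order the vertices as 0 < 1 < 2 < 3 < 4 < 5 < 6 < 7 < 8 < 9. Listing each simplex with vertices in this order, K has dimension 2 with simplices:

  0-simplices (10): [0], [1], [2], [3], [4], [5], [6], [7], [8], [9]
  1-simplices (30): (30 of them)
  2-simplices (20): (20 of them)

giving chain groups C_0 ≅ Z^10, C_1 ≅ Z^30, C_2 ≅ Z^20.

The boundary map ∂_1: C_1 → C_0 maps an edge to its endpoints' difference, ∂[p,q] = q − p. For instance
  ∂[4,7] = [7] − [4].
The resulting 10×30 matrix has rank 9, and its Smith normal form has invariant factors (1,1,1,1,1,1,1,1,1).

Boundary ∂_2: C_2 → C_1 maps a triangle to the signed sum of its edges. For instance
  ∂[1,8,9] = [8,9] − [1,9] + [1,8],
  ∂[1,3,7] = [3,7] − [1,7] + [1,3].
This gives a 30×20 integer matrix of rank 20; reducing to Smith normal form yields diagonal entries (1,1,1,1,1,1,1,1,1,1,1,1,1,1,1,1,1,1,1,2).

From H_k ≅ ker(∂_k) / im(∂_{k+1}) we obtain:

  H_2: rank ker ∂_2 − rank ∂_3 = (20 − 20) − 0 = 0, and there is no ∂_3, so H_2 = 0.

H_2 ≅ 0.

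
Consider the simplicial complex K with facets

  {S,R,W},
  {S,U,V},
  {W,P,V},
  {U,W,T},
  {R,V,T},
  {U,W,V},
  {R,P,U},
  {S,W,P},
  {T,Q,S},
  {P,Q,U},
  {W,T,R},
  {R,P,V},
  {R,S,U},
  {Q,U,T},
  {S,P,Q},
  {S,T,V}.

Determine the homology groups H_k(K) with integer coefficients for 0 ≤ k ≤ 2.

We work with the vertex ordering P < Q < R < S < T < U < V < W. The simplices of K, each written with vertices in increasing order, are:

  0-simplices (8): P, Q, R, S, T, U, V, W
  1-simplices (24): PQ, PR, PS, PU, PV, PW, QS, QT, QU, RS, RT, RU, RV, RW, ST, SU, SV, SW, TU, TV, TW, UV, UW, VW
  2-simplices (16): PQS, PQU, PRU, PRV, PSW, PVW, QST, QTU, RSU, RSW, RTV, RTW, STV, SUV, TUW, UVW

Hence C_0 ≅ Z^8, C_1 ≅ Z^24, C_2 ≅ Z^16.

Boundary ∂_1: C_1 → C_0 is given by ∂[p,q] = [q] − [p]. For instance
  ∂RT = T − R.
This gives a 8×24 integer matrix of rank 7; reducing to Smith normal form yields diagonal entries (1,1,1,1,1,1,1).

∂_2: C_2 → C_1 sends each 2-simplex [p,q,r] to [q,r] − [p,r] + [p,q]. For instance
  ∂RSW = SW − RW + RS,
  ∂RTV = TV − RV + RT.
This gives a 24×16 integer matrix of rank 15; reducing to Smith normal form yields diagonal entries (1,1,1,1,1,1,1,1,1,1,1,1,1,1,1).

Computing H_k = (kernel of ∂_k) / (image of ∂_{k+1}):

  H_0: rank C_0 − rank ∂_1 = 8 − 7 = 1, and the invariant factors of ∂_1 are all 1, so H_0 ≅ Z.
  H_1: rank ker ∂_1 − rank ∂_2 = (24 − 7) − 15 = 2, and the invariant factors of ∂_2 are all 1, so H_1 ≅ Z^2.
  H_2: rank ker ∂_2 − rank ∂_3 = (16 − 15) − 0 = 1, and there is no ∂_3, so H_2 ≅ Z.

As a check, the Euler characteristic is 8 − 24 + 16 = 0, which agrees with 1 − 2 + 1 = 0.

H_0 = Z,  H_1 = Z^2,  H_2 = Z.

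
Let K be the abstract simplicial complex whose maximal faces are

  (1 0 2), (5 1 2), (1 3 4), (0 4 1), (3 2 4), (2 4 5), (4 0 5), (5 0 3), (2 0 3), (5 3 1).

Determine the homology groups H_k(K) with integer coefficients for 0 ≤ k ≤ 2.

H_0 ≅ Z,  H_1 ≅ Z/2,  H_2 = 0.

K has 6 vertices, 15 edges, 10 triangles.
rank ∂_0 = 0, rank ∂_1 = 5 ⇒ b_0 = 6 − 0 − 5 = 1; all invariant factors of ∂_1 are 1 so no torsion. So H_0 ≅ Z.
rank ∂_1 = 5, rank ∂_2 = 10 ⇒ b_1 = 15 − 5 − 10 = 0; ∂_2 has invariant factor(s) [2] giving torsion. So H_1 ≅ Z/2.
rank ∂_2 = 10, rank ∂_3 = 0 ⇒ b_2 = 10 − 10 − 0 = 0. So H_2 ≅ 0.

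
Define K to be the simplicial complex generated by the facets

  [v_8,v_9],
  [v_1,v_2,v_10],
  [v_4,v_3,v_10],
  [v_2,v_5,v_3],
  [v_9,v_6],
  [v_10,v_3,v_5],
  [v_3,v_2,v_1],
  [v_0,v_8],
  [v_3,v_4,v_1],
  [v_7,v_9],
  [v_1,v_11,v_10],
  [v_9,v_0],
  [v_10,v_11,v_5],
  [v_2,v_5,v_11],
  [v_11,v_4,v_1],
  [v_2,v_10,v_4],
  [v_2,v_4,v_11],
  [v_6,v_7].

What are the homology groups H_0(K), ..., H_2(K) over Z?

Fix the vertex order v_0 < v_1 < v_2 < v_3 < v_4 < v_5 < v_6 < v_7 < v_8 < v_9 < v_10 < v_11 and write every simplex with vertices in increasing order. Then dim K = 2 and the simplices of K are:

  0-simplices (12): [v_0], [v_1], [v_2], [v_3], [v_4], [v_5], [v_6], [v_7], [v_8], [v_9], [v_10], [v_11]
  1-simplices (24): (24 of them)
  2-simplices (12): (12 of them)

giving chain groups C_0 ≅ Z^12, C_1 ≅ Z^24, C_2 ≅ Z^12.

∂_1: C_1 → C_0 sends each edge [p,q] (with p < q) to q − p.
This gives a 12×24 integer matrix of rank 10; reducing to Smith normal form yields diagonal entries (1,1,1,1,1,1,1,1,1,1).

Boundary ∂_2: C_2 → C_1 sends each 2-simplex [p,q,r] to [q,r] − [p,r] + [p,q]. For instance
  ∂[v_1,v_10,v_11] = [v_10,v_11] − [v_1,v_11] + [v_1,v_10],
  ∂[v_2,v_5,v_11] = [v_5,v_11] − [v_2,v_11] + [v_2,v_5].
As a 24×12 matrix over Z this has rank 12, with invariant factors (1,1,1,1,1,1,1,1,1,1,1,2).

Computing H_k = (kernel of ∂_k) / (image of ∂_{k+1}):

  H_0: rank C_0 − rank ∂_1 = 12 − 10 = 2, and the invariant factors of ∂_1 are all 1, so H_0 ≅ Z^2.
  H_1: rank ker ∂_1 − rank ∂_2 = (24 − 10) − 12 = 2, and ∂_2 has invariant factor 2 > 1, so H_1 ≅ Z^2 ⊕ Z_2.
  H_2: rank ker ∂_2 − rank ∂_3 = (12 − 12) − 0 = 0, and there is no ∂_3, so H_2 ≅ 0.

H_0 = Z^2,  H_1 = Z^2 ⊕ Z_2,  H_2 = 0.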